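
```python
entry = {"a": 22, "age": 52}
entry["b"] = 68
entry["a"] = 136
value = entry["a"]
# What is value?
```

Trace:
`entry = {"a": 22, "age": 52}` → entry = {'a': 22, 'age': 52}
`entry["b"] = 68` → entry = {'a': 22, 'age': 52, 'b': 68}
`entry["a"] = 136` → entry = {'a': 136, 'age': 52, 'b': 68}
`value = entry["a"]` → value = 136
So value = 136

Answer: 136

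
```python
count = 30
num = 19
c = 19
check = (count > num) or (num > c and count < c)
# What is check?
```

Trace:
`count = 30` → count = 30
`num = 19` → num = 19
`c = 19` → c = 19
`check = (count > num) or (num > c and count < c)` → check = True
So check = True

Answer: True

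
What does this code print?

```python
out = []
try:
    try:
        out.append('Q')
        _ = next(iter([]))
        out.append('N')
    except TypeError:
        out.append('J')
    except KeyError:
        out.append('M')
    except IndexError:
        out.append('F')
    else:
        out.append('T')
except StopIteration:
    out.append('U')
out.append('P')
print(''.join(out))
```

Execution trace: 'Q' (try body) → 'U' (outer except StopIteration) → 'P' (after the try/except). Output: QUP

Answer: QUP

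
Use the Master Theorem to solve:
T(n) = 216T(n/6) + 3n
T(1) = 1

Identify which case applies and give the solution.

a=216, b=6, f(n)=3n. log_6(216) = 3. Since c=1 < 3, Case 1 applies: T(n) = Θ(n^log_b(a)) = O(n^3).

Answer: O(n^3) - Case 1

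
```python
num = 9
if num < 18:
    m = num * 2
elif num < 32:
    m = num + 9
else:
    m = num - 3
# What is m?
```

Trace:
`num = 9` → num = 9
`if num < 18: ...` → num < 18 is True → m = 18
So m = 18

Answer: 18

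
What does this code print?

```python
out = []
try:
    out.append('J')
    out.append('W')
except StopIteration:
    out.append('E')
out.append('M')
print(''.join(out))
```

Execution trace: 'J' (try body) → 'W' (try body, no exception) → 'M' (after the try/except). Output: JWM

Answer: JWM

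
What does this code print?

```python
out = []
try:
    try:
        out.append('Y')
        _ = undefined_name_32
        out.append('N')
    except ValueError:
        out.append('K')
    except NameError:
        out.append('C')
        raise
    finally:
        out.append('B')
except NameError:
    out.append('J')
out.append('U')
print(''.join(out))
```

Execution trace: 'Y' (inner try body) → 'C' (inner except NameError) → 'B' (inner finally) → 'J' (outer except NameError) → 'U' (after the try/except). Output: YCBJU

Answer: YCBJU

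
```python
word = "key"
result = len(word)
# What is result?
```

Trace:
`word = "key"` → word = 'key'
`result = len(word)` → result = 3
So result = 3

Answer: 3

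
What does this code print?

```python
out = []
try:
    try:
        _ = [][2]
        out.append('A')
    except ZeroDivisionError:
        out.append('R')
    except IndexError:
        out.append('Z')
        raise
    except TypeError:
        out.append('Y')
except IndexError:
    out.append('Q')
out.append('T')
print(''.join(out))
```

Execution trace: 'Z' (inner except IndexError) → 'Q' (outer except IndexError) → 'T' (after the try/except). Output: ZQT

Answer: ZQT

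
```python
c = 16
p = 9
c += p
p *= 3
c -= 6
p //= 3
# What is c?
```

Trace:
`c = 16` → c = 16
`p = 9` → p = 9
`c += p` → c = 25
`p *= 3` → p = 27
`c -= 6` → c = 19
`p //= 3` → p = 9
So c = 19

Answer: 19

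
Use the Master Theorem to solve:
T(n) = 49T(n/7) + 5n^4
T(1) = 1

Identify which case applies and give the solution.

a=49, b=7, f(n)=5n^4. log_7(49) = 2. Since c=4 > 2 and the regularity condition holds (49(n/7)^4 = (49/7^4)n^4 with 49/7^4 < 1), Case 3 applies: T(n) = Θ(f(n)) = O(n^4).

Answer: O(n^4) - Case 3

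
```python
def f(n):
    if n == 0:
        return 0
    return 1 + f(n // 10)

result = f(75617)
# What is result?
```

Count of digits of 75617: 5

Answer: 5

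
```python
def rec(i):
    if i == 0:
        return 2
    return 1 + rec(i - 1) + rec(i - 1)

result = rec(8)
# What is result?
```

rec(i) = 1 + 2·rec(i-1), rec(0)=2. Closed form: (2+1)·2^8 - 1 = 767.

Answer: 767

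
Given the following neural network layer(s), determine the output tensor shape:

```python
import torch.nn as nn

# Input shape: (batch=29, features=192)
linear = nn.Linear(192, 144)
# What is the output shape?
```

Input: (29, 192) -> Output: (29, 144)

Answer: (29, 144)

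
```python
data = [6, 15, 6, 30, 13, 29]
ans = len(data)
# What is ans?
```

Trace:
`data = [6, 15, 6, 30, 13, 29]` → data = [6, 15, 6, 30, 13, 29]
`ans = len(data)` → ans = 6
So ans = 6

Answer: 6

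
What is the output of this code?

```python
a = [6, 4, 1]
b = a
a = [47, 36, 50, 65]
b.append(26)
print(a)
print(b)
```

Key concept: rebinding vs mutation: a is rebound to a new list, b still points at the original.
Step by step:
`a = [6, 4, 1]` → a = [6, 4, 1]
`b = a` → b = [6, 4, 1] (same object as a)
`a = [47, 36, 50, 65]` → a = [47, 36, 50, 65]
`b.append(26)` → b = [6, 4, 1, 26]
`print(a)` → prints [47, 36, 50, 65]
`print(b)` → prints [6, 4, 1, 26]

Answer:
[47, 36, 50, 65]
[6, 4, 1, 26]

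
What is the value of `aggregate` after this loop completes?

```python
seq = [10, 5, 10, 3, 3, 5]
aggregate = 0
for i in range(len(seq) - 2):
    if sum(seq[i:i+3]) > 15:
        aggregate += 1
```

Count windows with sum > 15
`aggregate` takes the values: 0 → 1 → 2 → 3

Answer: 3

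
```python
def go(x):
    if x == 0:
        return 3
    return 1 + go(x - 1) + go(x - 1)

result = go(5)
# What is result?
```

go(x) = 1 + 2·go(x-1), go(0)=3. Closed form: (3+1)·2^5 - 1 = 127.

Answer: 127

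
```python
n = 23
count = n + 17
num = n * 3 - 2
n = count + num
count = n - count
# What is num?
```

Trace:
`n = 23` → n = 23
`count = n + 17` → count = 40
`num = n * 3 - 2` → num = 67
`n = count + num` → n = 107
`count = n - count` → count = 67
So num = 67

Answer: 67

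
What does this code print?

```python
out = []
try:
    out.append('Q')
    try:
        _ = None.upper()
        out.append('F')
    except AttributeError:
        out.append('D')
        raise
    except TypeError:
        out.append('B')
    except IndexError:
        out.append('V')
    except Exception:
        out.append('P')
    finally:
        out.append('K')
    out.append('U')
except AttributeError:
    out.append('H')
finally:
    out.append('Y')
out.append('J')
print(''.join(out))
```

Execution trace: 'Q' (try body) → 'D' (inner except AttributeError) → 'K' (inner finally) → 'H' (except AttributeError) → 'Y' (finally) → 'J' (after the try/except). Output: QDKHYJ

Answer: QDKHYJ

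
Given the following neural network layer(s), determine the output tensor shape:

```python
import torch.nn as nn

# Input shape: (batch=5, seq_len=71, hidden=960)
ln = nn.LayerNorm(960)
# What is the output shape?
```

Input: (5, 71, 960) -> Output: (5, 71, 960)

Answer: (5, 71, 960)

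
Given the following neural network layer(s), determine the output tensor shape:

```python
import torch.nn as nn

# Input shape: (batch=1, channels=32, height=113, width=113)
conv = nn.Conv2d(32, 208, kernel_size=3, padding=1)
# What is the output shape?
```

Input: (1, 32, 113, 113) -> Output: (1, 208, 113, 113)

Answer: (1, 208, 113, 113)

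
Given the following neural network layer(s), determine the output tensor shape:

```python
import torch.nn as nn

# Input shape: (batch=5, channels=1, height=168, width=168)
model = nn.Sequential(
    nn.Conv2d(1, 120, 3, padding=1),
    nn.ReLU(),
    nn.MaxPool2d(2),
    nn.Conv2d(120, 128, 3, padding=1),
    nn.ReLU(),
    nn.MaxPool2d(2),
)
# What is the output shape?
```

Input: (5, 1, 168, 168) -> after first Conv2d: (5, 120, 168, 168) -> after first MaxPool2d: (5, 120, 84, 84) -> after second Conv2d: (5, 128, 84, 84) -> Output: (5, 128, 42, 42)

Answer: (5, 128, 42, 42)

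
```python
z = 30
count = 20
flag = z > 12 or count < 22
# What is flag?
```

Trace:
`z = 30` → z = 30
`count = 20` → count = 20
`flag = z > 12 or count < 22` → flag = True
So flag = True

Answer: True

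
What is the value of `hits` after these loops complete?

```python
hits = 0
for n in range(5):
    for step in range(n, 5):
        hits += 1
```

Upper triangle: 5 + 4 + ... + 1
`hits` takes the values: 0 → 1 → 2 → 3 → 4 → 5 → 6 → 7 → 8 → 9 → 10 → 11 → 12 → 13 → 14 → 15

Answer: 15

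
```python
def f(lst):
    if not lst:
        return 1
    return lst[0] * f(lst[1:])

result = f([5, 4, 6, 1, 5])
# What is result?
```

Product over [5, 4, 6, 1, 5] = 5 * 4 * 6 * 1 * 5 = 600

Answer: 600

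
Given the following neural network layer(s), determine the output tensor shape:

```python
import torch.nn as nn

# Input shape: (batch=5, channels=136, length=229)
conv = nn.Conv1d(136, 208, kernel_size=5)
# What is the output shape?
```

Input: (5, 136, 229) -> Output: (5, 208, 225)

Answer: (5, 208, 225)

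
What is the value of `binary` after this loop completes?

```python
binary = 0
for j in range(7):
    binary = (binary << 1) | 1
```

Build 7 consecutive 1-bits: 0b1111111
`binary` takes the values: 0 → 1 → 3 → 7 → 15 → 31 → 63 → 127

Answer: 127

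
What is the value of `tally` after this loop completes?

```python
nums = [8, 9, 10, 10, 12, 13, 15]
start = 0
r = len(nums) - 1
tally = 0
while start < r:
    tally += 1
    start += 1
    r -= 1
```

Iterations until pointers meet (list length 7)
`tally` takes the values: 0 → 1 → 2 → 3

Answer: 3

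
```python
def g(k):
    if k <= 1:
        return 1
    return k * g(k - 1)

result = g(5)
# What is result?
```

g(5) = 5 * 4 * 3 * 2 * 1 = 120

Answer: 120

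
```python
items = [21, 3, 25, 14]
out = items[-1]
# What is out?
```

Trace:
`items = [21, 3, 25, 14]` → items = [21, 3, 25, 14]
`out = items[-1]` → out = 14
So out = 14

Answer: 14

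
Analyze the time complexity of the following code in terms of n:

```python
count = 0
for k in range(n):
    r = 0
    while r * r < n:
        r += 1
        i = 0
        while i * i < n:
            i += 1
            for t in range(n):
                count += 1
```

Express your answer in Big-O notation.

Each loop level contributes: n × √n × √n × n. Multiplying the contributions gives O(n^3).

Answer: O(n^3)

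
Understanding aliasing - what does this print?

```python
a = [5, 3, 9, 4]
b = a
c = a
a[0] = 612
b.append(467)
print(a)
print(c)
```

Key concept: multiple aliases.
Step by step:
`a = [5, 3, 9, 4]` → a = [5, 3, 9, 4]
`b = a` → b = [5, 3, 9, 4] (same object as a)
`c = a` → c = [5, 3, 9, 4] (same object as a, b)
`a[0] = 612` → a = [612, 3, 9, 4] (same object as b, c); b = [612, 3, 9, 4] (same object as a, c); c = [612, 3, 9, 4] (same object as a, b)
`b.append(467)` → a = [612, 3, 9, 4, 467] (same object as b, c); b = [612, 3, 9, 4, 467] (same object as a, c); c = [612, 3, 9, 4, 467] (same object as a, b)
`print(a)` → prints [612, 3, 9, 4, 467]
`print(c)` → prints [612, 3, 9, 4, 467]

Answer:
[612, 3, 9, 4, 467]
[612, 3, 9, 4, 467]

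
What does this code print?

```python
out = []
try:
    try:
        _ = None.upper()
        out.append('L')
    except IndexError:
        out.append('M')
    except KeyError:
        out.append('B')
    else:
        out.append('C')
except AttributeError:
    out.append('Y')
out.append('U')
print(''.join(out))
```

Execution trace: 'Y' (outer except AttributeError) → 'U' (after the try/except). Output: YU

Answer: YU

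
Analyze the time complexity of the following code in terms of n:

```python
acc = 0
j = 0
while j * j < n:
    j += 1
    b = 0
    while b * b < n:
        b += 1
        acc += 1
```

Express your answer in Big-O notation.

Each loop level contributes: √n × √n. Multiplying the contributions gives O(n).

Answer: O(n)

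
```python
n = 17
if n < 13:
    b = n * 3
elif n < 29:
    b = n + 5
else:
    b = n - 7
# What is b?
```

Trace:
`n = 17` → n = 17
`if n < 13: ...` → n < 13 is False, n < 29 is True → b = 22
So b = 22

Answer: 22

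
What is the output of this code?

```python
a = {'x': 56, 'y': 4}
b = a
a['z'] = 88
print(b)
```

Key concept: dict aliasing.
Step by step:
`a = {'x': 56, 'y': 4}` → a = {'x': 56, 'y': 4}
`b = a` → b = {'x': 56, 'y': 4} (same object as a)
`a['z'] = 88` → a = {'x': 56, 'y': 4, 'z': 88} (same object as b); b = {'x': 56, 'y': 4, 'z': 88} (same object as a)
`print(b)` → prints {'x': 56, 'y': 4, 'z': 88}

Answer: {'x': 56, 'y': 4, 'z': 88}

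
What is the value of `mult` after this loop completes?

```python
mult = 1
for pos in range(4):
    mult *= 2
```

2^4 = 16
`mult` takes the values: 1 → 2 → 4 → 8 → 16

Answer: 16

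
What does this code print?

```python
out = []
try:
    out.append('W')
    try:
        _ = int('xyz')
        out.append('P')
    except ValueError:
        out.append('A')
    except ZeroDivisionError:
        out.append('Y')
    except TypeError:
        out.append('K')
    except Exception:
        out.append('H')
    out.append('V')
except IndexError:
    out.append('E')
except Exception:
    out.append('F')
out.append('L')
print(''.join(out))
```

Execution trace: 'W' (try body) → 'A' (inner except ValueError) → 'V' (try body, no exception) → 'L' (after the try/except). Output: WAVL

Answer: WAVL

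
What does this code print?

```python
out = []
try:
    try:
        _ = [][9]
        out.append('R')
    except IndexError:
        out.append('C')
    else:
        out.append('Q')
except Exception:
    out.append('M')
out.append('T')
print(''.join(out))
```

Execution trace: 'C' (inner except IndexError) → 'T' (after the try/except). Output: CT

Answer: CT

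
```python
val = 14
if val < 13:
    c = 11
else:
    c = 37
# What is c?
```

Trace:
`val = 14` → val = 14
`if val < 13: ...` → val < 13 is False, take else branch → c = 37
So c = 37

Answer: 37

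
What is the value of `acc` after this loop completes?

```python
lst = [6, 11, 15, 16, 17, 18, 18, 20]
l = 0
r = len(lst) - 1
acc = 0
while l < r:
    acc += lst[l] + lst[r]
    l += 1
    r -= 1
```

Sum of pairs from ends
`acc` takes the values: 0 → 26 → 55 → 88 → 121

Answer: 121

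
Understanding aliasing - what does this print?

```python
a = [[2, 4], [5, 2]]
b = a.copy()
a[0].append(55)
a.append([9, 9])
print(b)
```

Key concept: shallow copy with nested lists.
Step by step:
`a = [[2, 4], [5, 2]]` → a = [[2, 4], [5, 2]]
`b = a.copy()` → b = [[2, 4], [5, 2]]
`a[0].append(55)` → a = [[2, 4, 55], [5, 2]]; b = [[2, 4, 55], [5, 2]]
`a.append([9, 9])` → a = [[2, 4, 55], [5, 2], [9, 9]]
`print(b)` → prints [[2, 4, 55], [5, 2]]

Answer: [[2, 4, 55], [5, 2]]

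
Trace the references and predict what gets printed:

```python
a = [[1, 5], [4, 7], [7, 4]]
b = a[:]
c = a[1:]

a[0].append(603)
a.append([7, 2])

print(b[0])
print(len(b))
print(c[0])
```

Key concept: slice with nested mutation.
Step by step:
`a = [[1, 5], [4, 7], [7, 4]]` → a = [[1, 5], [4, 7], [7, 4]]
`b = a[:]` → b = [[1, 5], [4, 7], [7, 4]]
`c = a[1:]` → c = [[4, 7], [7, 4]]
`a[0].append(603)` → a = [[1, 5, 603], [4, 7], [7, 4]]; b = [[1, 5, 603], [4, 7], [7, 4]]
`a.append([7, 2])` → a = [[1, 5, 603], [4, 7], [7, 4], [7, 2]]
`print(b[0])` → prints [1, 5, 603]
`print(len(b))` → prints 3
`print(c[0])` → prints [4, 7]

Answer:
[1, 5, 603]
3
[4, 7]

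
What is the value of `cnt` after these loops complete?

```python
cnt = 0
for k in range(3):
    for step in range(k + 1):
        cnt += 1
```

Triangle: 1 + 2 + ... + 3
`cnt` takes the values: 0 → 1 → 2 → 3 → 4 → 5 → 6

Answer: 6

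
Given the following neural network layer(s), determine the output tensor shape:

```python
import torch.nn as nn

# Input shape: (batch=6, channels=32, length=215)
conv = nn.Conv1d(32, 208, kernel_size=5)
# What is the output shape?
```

Input: (6, 32, 215) -> Output: (6, 208, 211)

Answer: (6, 208, 211)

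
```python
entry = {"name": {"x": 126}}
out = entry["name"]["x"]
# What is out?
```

Trace:
`entry = {"name": {"x": 126}}` → entry = {'name': {'x': 126}}
`out = entry["name"]["x"]` → out = 126
So out = 126

Answer: 126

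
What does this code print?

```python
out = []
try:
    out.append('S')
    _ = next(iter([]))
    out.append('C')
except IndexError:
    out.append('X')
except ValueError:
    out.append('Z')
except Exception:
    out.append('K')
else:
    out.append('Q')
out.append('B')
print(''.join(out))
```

Execution trace: 'S' (try body) → 'K' (except Exception) → 'B' (after the try/except). Output: SKB

Answer: SKB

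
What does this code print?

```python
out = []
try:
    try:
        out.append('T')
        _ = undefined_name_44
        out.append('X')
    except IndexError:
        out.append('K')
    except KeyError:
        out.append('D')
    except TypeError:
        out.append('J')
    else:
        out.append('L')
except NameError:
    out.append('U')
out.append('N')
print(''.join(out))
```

Execution trace: 'T' (inner try body) → 'U' (outer except NameError) → 'N' (after the try/except). Output: TUN

Answer: TUN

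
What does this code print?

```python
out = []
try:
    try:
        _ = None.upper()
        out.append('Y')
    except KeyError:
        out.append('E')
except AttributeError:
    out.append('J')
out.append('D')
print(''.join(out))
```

Execution trace: 'J' (outer except AttributeError) → 'D' (after the try/except). Output: JD

Answer: JD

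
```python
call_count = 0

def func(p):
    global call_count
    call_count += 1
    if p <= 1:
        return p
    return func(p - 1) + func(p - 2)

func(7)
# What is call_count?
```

Calls(p) = 1 + Calls(p-1) + Calls(p-2); Calls(0)=Calls(1)=1. For p=7 this gives 41.

Answer: 41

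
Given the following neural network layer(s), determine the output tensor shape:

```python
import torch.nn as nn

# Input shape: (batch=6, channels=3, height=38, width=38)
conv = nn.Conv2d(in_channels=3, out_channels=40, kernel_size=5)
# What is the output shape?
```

Input: (6, 3, 38, 38) -> Output: (6, 40, 34, 34)

Answer: (6, 40, 34, 34)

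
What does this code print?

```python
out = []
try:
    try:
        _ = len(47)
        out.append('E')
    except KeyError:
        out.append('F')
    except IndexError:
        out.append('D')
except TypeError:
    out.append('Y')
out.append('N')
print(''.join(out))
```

Execution trace: 'Y' (outer except TypeError) → 'N' (after the try/except). Output: YN

Answer: YN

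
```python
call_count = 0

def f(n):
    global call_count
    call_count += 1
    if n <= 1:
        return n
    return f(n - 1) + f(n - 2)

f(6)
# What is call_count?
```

Calls(n) = 1 + Calls(n-1) + Calls(n-2); Calls(0)=Calls(1)=1. For n=6 this gives 25.

Answer: 25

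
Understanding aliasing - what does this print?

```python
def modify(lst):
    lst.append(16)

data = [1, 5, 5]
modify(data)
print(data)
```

Key concept: function modifies passed list.
Step by step:
`data = [1, 5, 5]` → data = [1, 5, 5]
`modify(data)` → data = [1, 5, 5, 16]
`print(data)` → prints [1, 5, 5, 16]

Answer: [1, 5, 5, 16]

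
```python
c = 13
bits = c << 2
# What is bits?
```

Trace:
`c = 13` → c = 13
`bits = c << 2` → bits = 52
So bits = 52

Answer: 52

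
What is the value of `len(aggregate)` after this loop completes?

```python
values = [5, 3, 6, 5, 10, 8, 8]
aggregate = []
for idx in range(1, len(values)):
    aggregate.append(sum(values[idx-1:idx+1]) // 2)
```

Number of 2-element averages
`aggregate` takes the values: [] → [4] → [4, 4] → [4, 4, 5] → [4, 4, 5, 7] → [4, 4, 5, 7, 9] → [4, 4, 5, 7, 9, 8]
So `len(aggregate)` = 6

Answer: 6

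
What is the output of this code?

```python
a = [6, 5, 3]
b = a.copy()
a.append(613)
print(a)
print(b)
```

Key concept: list.copy() creates independent copy.
Step by step:
`a = [6, 5, 3]` → a = [6, 5, 3]
`b = a.copy()` → b = [6, 5, 3]
`a.append(613)` → a = [6, 5, 3, 613]
`print(a)` → prints [6, 5, 3, 613]
`print(b)` → prints [6, 5, 3]

Answer:
[6, 5, 3, 613]
[6, 5, 3]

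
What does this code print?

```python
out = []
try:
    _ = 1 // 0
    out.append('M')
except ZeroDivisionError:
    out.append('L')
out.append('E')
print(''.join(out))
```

Execution trace: 'L' (except ZeroDivisionError) → 'E' (after the try/except). Output: LE

Answer: LE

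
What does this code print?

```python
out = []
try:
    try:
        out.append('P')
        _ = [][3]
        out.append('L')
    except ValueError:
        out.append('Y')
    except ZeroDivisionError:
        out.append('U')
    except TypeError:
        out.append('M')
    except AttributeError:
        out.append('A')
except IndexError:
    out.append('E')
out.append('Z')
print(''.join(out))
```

Execution trace: 'P' (try body) → 'E' (outer except IndexError) → 'Z' (after the try/except). Output: PEZ

Answer: PEZ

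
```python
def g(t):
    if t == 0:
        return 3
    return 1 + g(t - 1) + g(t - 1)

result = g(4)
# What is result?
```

g(t) = 1 + 2·g(t-1), g(0)=3. Closed form: (3+1)·2^4 - 1 = 63.

Answer: 63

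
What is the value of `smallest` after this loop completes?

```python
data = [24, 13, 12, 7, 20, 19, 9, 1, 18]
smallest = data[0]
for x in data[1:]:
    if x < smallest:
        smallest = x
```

Minimum of [24, 13, 12, 7, 20, 19, 9, 1, 18]
`smallest` takes the values: 24 → 13 → 12 → 7 → 1

Answer: 1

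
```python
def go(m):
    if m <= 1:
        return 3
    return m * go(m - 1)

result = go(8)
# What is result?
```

go(8) = 8 * 7 * 6 * 5 * 4 * 3 * 2 * 3 = 120960

Answer: 120960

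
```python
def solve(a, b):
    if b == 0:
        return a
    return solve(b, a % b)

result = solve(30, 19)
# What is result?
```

solve(30, 19) -> solve(19, 11) -> solve(11, 8) -> solve(8, 3) -> solve(3, 2) -> solve(2, 1) -> solve(1, 0) -> 1

Answer: 1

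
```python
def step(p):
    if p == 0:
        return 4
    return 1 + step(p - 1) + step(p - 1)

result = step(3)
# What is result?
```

step(p) = 1 + 2·step(p-1), step(0)=4. Closed form: (4+1)·2^3 - 1 = 39.

Answer: 39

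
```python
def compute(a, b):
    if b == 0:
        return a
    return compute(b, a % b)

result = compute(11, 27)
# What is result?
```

compute(11, 27) -> compute(27, 11) -> compute(11, 5) -> compute(5, 1) -> compute(1, 0) -> 1

Answer: 1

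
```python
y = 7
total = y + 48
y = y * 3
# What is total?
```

Trace:
`y = 7` → y = 7
`total = y + 48` → total = 55
`y = y * 3` → y = 21
So total = 55

Answer: 55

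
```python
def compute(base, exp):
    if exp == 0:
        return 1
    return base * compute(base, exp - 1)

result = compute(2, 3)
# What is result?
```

compute(2, 3) = 2 * 2 * 2 = 8

Answer: 8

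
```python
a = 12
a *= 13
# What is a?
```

Trace:
`a = 12` → a = 12
`a *= 13` → a = 156
So a = 156

Answer: 156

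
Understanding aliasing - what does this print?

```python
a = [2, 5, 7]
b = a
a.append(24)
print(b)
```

Key concept: basic list aliasing.
Step by step:
`a = [2, 5, 7]` → a = [2, 5, 7]
`b = a` → b = [2, 5, 7] (same object as a)
`a.append(24)` → a = [2, 5, 7, 24] (same object as b); b = [2, 5, 7, 24] (same object as a)
`print(b)` → prints [2, 5, 7, 24]

Answer: [2, 5, 7, 24]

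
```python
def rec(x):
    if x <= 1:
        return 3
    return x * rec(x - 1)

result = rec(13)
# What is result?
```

rec(13) = 13 * 12 * 11 * 10 * 9 * 8 * 7 * 6 * 5 * 4 * 3 * 2 * 3 = 18681062400

Answer: 18681062400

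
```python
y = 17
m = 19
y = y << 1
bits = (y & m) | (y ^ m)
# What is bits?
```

Trace:
`y = 17` → y = 17
`m = 19` → m = 19
`y = y << 1` → y = 34
`bits = (y & m) | (y ^ m)` → bits = 51
So bits = 51

Answer: 51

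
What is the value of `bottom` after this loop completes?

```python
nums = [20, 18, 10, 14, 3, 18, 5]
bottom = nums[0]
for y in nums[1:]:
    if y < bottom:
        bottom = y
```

Minimum of [20, 18, 10, 14, 3, 18, 5]
`bottom` takes the values: 20 → 18 → 10 → 3

Answer: 3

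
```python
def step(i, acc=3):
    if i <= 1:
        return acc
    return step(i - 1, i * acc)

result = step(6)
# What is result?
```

Accumulator trace (n, acc): (6, 3) -> (5, 18) -> (4, 90) -> (3, 360) -> (2, 1080) -> (1, 2160) -> return 2160

Answer: 2160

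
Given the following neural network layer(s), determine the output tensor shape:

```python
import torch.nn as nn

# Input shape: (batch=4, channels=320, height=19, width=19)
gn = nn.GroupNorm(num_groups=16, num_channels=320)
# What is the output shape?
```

Input: (4, 320, 19, 19) -> Output: (4, 320, 19, 19)

Answer: (4, 320, 19, 19)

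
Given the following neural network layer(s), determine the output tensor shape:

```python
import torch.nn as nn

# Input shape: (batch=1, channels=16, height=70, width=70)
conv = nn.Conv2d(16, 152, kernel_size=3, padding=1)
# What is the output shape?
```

Input: (1, 16, 70, 70) -> Output: (1, 152, 70, 70)

Answer: (1, 152, 70, 70)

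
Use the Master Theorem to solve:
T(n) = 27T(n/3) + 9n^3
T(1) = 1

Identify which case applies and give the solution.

a=27, b=3, f(n)=9n^3. log_3(27) = 3. Since c=3 = 3, Case 2 applies: T(n) = Θ(n^log_b(a) · log n) = O(n^3 log n).

Answer: O(n^3 log n) - Case 2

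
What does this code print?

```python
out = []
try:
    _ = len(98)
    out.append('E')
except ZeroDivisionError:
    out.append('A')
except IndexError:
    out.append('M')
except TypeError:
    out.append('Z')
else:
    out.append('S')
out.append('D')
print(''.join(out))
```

Execution trace: 'Z' (except TypeError) → 'D' (after the try/except). Output: ZD

Answer: ZD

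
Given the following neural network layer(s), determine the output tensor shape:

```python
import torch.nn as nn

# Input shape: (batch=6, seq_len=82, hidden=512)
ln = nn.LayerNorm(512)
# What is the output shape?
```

Input: (6, 82, 512) -> Output: (6, 82, 512)

Answer: (6, 82, 512)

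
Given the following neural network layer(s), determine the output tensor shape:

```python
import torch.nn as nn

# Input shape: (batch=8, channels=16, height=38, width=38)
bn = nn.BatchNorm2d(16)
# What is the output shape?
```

Input: (8, 16, 38, 38) -> Output: (8, 16, 38, 38)

Answer: (8, 16, 38, 38)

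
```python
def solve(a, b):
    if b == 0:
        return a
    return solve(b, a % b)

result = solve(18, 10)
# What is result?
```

solve(18, 10) -> solve(10, 8) -> solve(8, 2) -> solve(2, 0) -> 2

Answer: 2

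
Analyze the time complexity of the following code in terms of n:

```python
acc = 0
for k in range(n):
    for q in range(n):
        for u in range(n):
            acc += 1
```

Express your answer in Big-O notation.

Each loop level contributes: n × n × n. Multiplying the contributions gives O(n^3).

Answer: O(n^3)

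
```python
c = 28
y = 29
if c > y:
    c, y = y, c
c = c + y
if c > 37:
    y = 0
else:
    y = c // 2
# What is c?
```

Trace:
`c = 28` → c = 28
`y = 29` → y = 29
`if c > y: ...` → c > y is False → no variable changes
`c = c + y` → c = 57
`if c > 37: ...` → c > 37 is True → y = 0
So c = 57

Answer: 57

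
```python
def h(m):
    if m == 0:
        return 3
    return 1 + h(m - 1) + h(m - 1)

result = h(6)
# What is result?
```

h(m) = 1 + 2·h(m-1), h(0)=3. Closed form: (3+1)·2^6 - 1 = 255.

Answer: 255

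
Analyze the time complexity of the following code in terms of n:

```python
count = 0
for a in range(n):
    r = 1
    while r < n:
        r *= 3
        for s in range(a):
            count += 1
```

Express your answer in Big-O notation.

Each loop level contributes: n × log n × n. Multiplying the contributions gives O(n^2 log n).

Answer: O(n^2 log n)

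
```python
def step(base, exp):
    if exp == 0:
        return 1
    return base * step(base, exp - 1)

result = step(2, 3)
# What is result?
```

step(2, 3) = 2 * 2 * 2 = 8

Answer: 8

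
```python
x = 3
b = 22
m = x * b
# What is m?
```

Trace:
`x = 3` → x = 3
`b = 22` → b = 22
`m = x * b` → m = 66
So m = 66

Answer: 66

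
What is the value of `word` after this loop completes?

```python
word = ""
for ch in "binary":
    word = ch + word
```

Reverse 'binary'
`word` takes the values: "" → "b" → "ib" → "nib" → "anib" → "ranib" → "yranib"

Answer: "yranib"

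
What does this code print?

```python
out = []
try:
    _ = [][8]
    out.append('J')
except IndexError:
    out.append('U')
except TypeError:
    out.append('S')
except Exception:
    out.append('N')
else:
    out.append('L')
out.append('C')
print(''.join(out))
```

Execution trace: 'U' (except IndexError) → 'C' (after the try/except). Output: UC

Answer: UC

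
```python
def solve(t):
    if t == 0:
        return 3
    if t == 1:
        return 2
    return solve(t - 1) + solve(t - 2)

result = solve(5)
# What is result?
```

Build up from base cases: solve(0)=3, solve(1)=2, solve(2)=5, solve(3)=7, solve(4)=12, solve(5)=19

Answer: 19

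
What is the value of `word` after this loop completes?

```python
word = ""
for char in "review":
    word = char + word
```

Reverse 'review'
`word` takes the values: "" → "r" → "er" → "ver" → "iver" → "eiver" → "weiver"

Answer: "weiver"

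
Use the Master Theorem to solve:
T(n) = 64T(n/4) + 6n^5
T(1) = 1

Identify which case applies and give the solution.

a=64, b=4, f(n)=6n^5. log_4(64) = 3. Since c=5 > 3 and the regularity condition holds (64(n/4)^5 = (64/4^5)n^5 with 64/4^5 < 1), Case 3 applies: T(n) = Θ(f(n)) = O(n^5).

Answer: O(n^5) - Case 3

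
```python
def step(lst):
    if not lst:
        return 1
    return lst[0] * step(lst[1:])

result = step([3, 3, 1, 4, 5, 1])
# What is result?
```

Product over [3, 3, 1, 4, 5, 1] = 3 * 3 * 1 * 4 * 5 * 1 = 180

Answer: 180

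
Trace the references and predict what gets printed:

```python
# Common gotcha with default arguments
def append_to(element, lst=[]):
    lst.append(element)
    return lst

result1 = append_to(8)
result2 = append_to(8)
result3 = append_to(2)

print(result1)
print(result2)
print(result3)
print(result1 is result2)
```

Key concept: mutable default argument gotcha.
Step by step:
`result1 = append_to(8)` → result1 = [8]
`result2 = append_to(8)` → result1 = [8, 8] (same object as result2); result2 = [8, 8] (same object as result1)
`result3 = append_to(2)` → result1 = [8, 8, 2] (same object as result2, result3); result2 = [8, 8, 2] (same object as result1, result3); result3 = [8, 8, 2] (same object as result1, result2)
`print(result1)` → prints [8, 8, 2]
`print(result2)` → prints [8, 8, 2]
`print(result3)` → prints [8, 8, 2]
`print(result1 is result2)` → prints True

Answer:
[8, 8, 2]
[8, 8, 2]
[8, 8, 2]
True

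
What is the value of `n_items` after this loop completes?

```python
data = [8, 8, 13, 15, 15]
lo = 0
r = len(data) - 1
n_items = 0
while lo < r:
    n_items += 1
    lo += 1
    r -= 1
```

Iterations until pointers meet (list length 5)
`n_items` takes the values: 0 → 1 → 2

Answer: 2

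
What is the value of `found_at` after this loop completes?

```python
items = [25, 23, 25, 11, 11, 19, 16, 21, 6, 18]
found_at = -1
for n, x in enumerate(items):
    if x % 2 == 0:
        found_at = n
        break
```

First even number index in [25, 23, 25, 11, 11, 19, 16, 21, 6, 18]
`found_at` takes the values: -1 → 6

Answer: 6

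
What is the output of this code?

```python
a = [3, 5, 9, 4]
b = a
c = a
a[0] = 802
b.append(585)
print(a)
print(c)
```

Key concept: multiple aliases.
Step by step:
`a = [3, 5, 9, 4]` → a = [3, 5, 9, 4]
`b = a` → b = [3, 5, 9, 4] (same object as a)
`c = a` → c = [3, 5, 9, 4] (same object as a, b)
`a[0] = 802` → a = [802, 5, 9, 4] (same object as b, c); b = [802, 5, 9, 4] (same object as a, c); c = [802, 5, 9, 4] (same object as a, b)
`b.append(585)` → a = [802, 5, 9, 4, 585] (same object as b, c); b = [802, 5, 9, 4, 585] (same object as a, c); c = [802, 5, 9, 4, 585] (same object as a, b)
`print(a)` → prints [802, 5, 9, 4, 585]
`print(c)` → prints [802, 5, 9, 4, 585]

Answer:
[802, 5, 9, 4, 585]
[802, 5, 9, 4, 585]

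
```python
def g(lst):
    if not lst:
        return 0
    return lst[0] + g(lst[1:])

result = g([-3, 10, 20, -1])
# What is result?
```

(-3) + 10 + 20 + (-1) + 0 = 26

Answer: 26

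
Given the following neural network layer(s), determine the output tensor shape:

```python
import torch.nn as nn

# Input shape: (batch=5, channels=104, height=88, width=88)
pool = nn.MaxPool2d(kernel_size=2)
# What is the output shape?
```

Input: (5, 104, 88, 88) -> Output: (5, 104, 44, 44)

Answer: (5, 104, 44, 44)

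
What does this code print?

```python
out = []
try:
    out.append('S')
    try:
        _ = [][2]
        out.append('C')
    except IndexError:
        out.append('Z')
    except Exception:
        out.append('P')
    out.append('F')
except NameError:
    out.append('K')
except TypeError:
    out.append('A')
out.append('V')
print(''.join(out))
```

Execution trace: 'S' (try body) → 'Z' (inner except IndexError) → 'F' (try body, no exception) → 'V' (after the try/except). Output: SZFV

Answer: SZFV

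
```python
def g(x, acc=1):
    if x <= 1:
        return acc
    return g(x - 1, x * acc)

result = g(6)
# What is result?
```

Accumulator trace (n, acc): (6, 1) -> (5, 6) -> (4, 30) -> (3, 120) -> (2, 360) -> (1, 720) -> return 720

Answer: 720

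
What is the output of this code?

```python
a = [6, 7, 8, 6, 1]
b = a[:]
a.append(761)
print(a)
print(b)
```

Key concept: slice [:] creates copy.
Step by step:
`a = [6, 7, 8, 6, 1]` → a = [6, 7, 8, 6, 1]
`b = a[:]` → b = [6, 7, 8, 6, 1]
`a.append(761)` → a = [6, 7, 8, 6, 1, 761]
`print(a)` → prints [6, 7, 8, 6, 1, 761]
`print(b)` → prints [6, 7, 8, 6, 1]

Answer:
[6, 7, 8, 6, 1, 761]
[6, 7, 8, 6, 1]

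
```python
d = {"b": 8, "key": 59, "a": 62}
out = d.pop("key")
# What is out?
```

Trace:
`d = {"b": 8, "key": 59, "a": 62}` → d = {'b': 8, 'key': 59, 'a': 62}
`out = d.pop("key")` → d = {'b': 8, 'a': 62}; out = 59
So out = 59

Answer: 59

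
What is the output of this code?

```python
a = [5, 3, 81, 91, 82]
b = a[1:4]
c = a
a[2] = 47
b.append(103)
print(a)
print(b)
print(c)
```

Key concept: slice vs alias.
Step by step:
`a = [5, 3, 81, 91, 82]` → a = [5, 3, 81, 91, 82]
`b = a[1:4]` → b = [3, 81, 91]
`c = a` → c = [5, 3, 81, 91, 82] (same object as a)
`a[2] = 47` → a = [5, 3, 47, 91, 82] (same object as c); c = [5, 3, 47, 91, 82] (same object as a)
`b.append(103)` → b = [3, 81, 91, 103]
`print(a)` → prints [5, 3, 47, 91, 82]
`print(b)` → prints [3, 81, 91, 103]
`print(c)` → prints [5, 3, 47, 91, 82]

Answer:
[5, 3, 47, 91, 82]
[3, 81, 91, 103]
[5, 3, 47, 91, 82]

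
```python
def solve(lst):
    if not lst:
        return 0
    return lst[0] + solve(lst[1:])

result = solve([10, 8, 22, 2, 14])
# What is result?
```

10 + 8 + 22 + 2 + 14 + 0 = 56

Answer: 56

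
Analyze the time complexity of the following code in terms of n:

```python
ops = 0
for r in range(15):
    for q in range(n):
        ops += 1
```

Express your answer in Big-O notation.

Each loop level contributes: 1 × n. Multiplying the contributions gives O(n).

Answer: O(n)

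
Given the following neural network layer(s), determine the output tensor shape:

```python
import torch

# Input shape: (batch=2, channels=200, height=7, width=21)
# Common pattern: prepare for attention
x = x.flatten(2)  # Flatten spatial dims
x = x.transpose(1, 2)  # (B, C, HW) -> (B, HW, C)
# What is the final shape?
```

Input: (2, 200, 7, 21) -> after flatten(2): (2, 200, 147) -> Output: (2, 147, 200)

Answer: (2, 147, 200)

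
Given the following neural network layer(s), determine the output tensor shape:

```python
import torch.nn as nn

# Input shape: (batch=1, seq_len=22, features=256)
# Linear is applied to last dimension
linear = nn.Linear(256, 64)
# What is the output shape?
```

Input: (1, 22, 256) -> Output: (1, 22, 64)

Answer: (1, 22, 64)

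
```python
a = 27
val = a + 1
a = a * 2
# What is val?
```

Trace:
`a = 27` → a = 27
`val = a + 1` → val = 28
`a = a * 2` → a = 54
So val = 28

Answer: 28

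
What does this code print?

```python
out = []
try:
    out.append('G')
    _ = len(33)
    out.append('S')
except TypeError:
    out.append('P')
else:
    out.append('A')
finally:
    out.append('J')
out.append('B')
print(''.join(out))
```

Execution trace: 'G' (try body) → 'P' (except TypeError) → 'J' (finally) → 'B' (after the try/except). Output: GPJB

Answer: GPJB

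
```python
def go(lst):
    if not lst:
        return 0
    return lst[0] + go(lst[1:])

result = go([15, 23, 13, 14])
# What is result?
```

15 + 23 + 13 + 14 + 0 = 65

Answer: 65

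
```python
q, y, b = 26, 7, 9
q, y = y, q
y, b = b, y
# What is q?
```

Trace:
`q, y, b = 26, 7, 9` → q = 26; y = 7; b = 9
`q, y = y, q` → q = 7; y = 26
`y, b = b, y` → y = 9; b = 26
So q = 7

Answer: 7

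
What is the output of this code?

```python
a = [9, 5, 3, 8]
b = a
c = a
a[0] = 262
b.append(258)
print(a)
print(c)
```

Key concept: multiple aliases.
Step by step:
`a = [9, 5, 3, 8]` → a = [9, 5, 3, 8]
`b = a` → b = [9, 5, 3, 8] (same object as a)
`c = a` → c = [9, 5, 3, 8] (same object as a, b)
`a[0] = 262` → a = [262, 5, 3, 8] (same object as b, c); b = [262, 5, 3, 8] (same object as a, c); c = [262, 5, 3, 8] (same object as a, b)
`b.append(258)` → a = [262, 5, 3, 8, 258] (same object as b, c); b = [262, 5, 3, 8, 258] (same object as a, c); c = [262, 5, 3, 8, 258] (same object as a, b)
`print(a)` → prints [262, 5, 3, 8, 258]
`print(c)` → prints [262, 5, 3, 8, 258]

Answer:
[262, 5, 3, 8, 258]
[262, 5, 3, 8, 258]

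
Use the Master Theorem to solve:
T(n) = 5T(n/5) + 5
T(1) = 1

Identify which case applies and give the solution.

a=5, b=5, f(n)=5. log_5(5) = 1. Since c=0 < 1, Case 1 applies: T(n) = Θ(n^log_b(a)) = O(n).

Answer: O(n) - Case 1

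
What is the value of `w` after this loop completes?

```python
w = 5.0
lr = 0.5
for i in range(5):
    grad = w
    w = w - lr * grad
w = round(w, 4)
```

Gradient descent: w = 5.0 * (1 - 0.5)^5
`w` takes the values: 5.0 → 2.5 → 1.25 → 0.625 → 0.3125 → 0.15625 → 0.1562

Answer: 0.1562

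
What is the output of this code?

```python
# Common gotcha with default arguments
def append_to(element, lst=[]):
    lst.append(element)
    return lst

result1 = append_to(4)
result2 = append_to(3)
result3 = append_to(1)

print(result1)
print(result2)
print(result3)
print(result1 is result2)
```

Key concept: mutable default argument gotcha.
Step by step:
`result1 = append_to(4)` → result1 = [4]
`result2 = append_to(3)` → result1 = [4, 3] (same object as result2); result2 = [4, 3] (same object as result1)
`result3 = append_to(1)` → result1 = [4, 3, 1] (same object as result2, result3); result2 = [4, 3, 1] (same object as result1, result3); result3 = [4, 3, 1] (same object as result1, result2)
`print(result1)` → prints [4, 3, 1]
`print(result2)` → prints [4, 3, 1]
`print(result3)` → prints [4, 3, 1]
`print(result1 is result2)` → prints True

Answer:
[4, 3, 1]
[4, 3, 1]
[4, 3, 1]
True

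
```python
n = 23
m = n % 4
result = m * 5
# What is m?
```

Trace:
`n = 23` → n = 23
`m = n % 4` → m = 3
`result = m * 5` → result = 15
So m = 3

Answer: 3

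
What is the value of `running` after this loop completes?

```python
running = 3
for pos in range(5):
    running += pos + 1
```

Start at 3, add 1 to 5 = 18
`running` takes the values: 3 → 4 → 6 → 9 → 13 → 18

Answer: 18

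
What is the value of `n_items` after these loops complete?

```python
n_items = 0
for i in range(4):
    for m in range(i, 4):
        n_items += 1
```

Upper triangle: 4 + 3 + ... + 1
`n_items` takes the values: 0 → 1 → 2 → 3 → 4 → 5 → 6 → 7 → 8 → 9 → 10

Answer: 10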